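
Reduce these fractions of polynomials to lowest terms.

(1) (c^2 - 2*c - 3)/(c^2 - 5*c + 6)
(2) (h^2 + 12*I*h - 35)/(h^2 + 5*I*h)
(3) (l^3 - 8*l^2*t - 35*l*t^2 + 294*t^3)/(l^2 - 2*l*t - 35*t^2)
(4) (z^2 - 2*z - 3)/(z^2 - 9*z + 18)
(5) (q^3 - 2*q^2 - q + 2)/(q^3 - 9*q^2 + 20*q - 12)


(1) = (c + 1)/(c - 2)
(2) = (h + 7*I)/h
(3) = (l^2 - l*t - 42*t^2)/(l + 5*t)
(4) = (z + 1)/(z - 6)
(5) = (q + 1)/(q - 6)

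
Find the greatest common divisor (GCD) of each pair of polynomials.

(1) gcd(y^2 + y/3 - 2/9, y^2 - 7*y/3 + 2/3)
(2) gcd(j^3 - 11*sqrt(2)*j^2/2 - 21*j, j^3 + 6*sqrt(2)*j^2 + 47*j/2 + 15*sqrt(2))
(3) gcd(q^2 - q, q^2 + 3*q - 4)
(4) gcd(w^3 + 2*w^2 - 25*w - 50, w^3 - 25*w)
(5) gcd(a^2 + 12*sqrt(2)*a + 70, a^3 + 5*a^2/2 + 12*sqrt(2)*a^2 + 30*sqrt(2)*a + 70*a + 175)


(1) = gcd((y - 1/3)*(y + 2/3), (y - 2)*(y - 1/3)) = y - 1/3
(2) = j + 3*sqrt(2)/2
(3) = q - 1
(4) = w^2 - 25
(5) = gcd((a + 5*sqrt(2))*(a + 7*sqrt(2)), (a + 5/2)*(a + 5*sqrt(2))*(a + 7*sqrt(2))) = a^2 + 12*sqrt(2)*a + 70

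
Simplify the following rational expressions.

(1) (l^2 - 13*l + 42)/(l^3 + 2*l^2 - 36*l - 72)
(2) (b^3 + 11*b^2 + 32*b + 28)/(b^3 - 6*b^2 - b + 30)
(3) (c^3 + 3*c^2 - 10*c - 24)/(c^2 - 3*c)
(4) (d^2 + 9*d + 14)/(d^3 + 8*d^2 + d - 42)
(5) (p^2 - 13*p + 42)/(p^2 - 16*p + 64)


(1) = (l - 7)/(l^2 + 8*l + 12)
(2) = (b^2 + 9*b + 14)/(b^2 - 8*b + 15)
(3) = (c^2 + 6*c + 8)/c
(4) = (d + 2)/(d^2 + d - 6)
(5) = (p^2 - 13*p + 42)/(p^2 - 16*p + 64)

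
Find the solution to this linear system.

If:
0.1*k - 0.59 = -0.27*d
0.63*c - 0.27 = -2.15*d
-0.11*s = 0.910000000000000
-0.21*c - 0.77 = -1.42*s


Then:
c = -59.61
d = 17.59
k = -41.60
s = -8.27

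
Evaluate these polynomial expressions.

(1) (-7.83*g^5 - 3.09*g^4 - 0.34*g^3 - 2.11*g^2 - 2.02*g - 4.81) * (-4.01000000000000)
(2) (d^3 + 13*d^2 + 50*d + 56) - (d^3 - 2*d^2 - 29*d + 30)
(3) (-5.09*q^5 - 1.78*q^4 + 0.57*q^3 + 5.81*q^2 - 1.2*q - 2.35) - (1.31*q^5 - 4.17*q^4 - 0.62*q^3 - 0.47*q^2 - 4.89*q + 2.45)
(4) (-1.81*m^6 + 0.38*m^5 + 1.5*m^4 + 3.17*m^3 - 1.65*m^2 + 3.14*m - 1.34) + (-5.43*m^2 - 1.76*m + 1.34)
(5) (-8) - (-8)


(1) = 31.3983*g^5 + 12.3909*g^4 + 1.3634*g^3 + 8.4611*g^2 + 8.1002*g + 19.2881
(2) = 15*d^2 + 79*d + 26
(3) = -6.4*q^5 + 2.39*q^4 + 1.19*q^3 + 6.28*q^2 + 3.69*q - 4.8
(4) = -1.81*m^6 + 0.38*m^5 + 1.5*m^4 + 3.17*m^3 - 7.08*m^2 + 1.38*m
(5) = 0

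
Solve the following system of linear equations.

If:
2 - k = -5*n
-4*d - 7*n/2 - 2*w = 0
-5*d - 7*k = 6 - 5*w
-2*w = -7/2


Then:
d = -19/28
k = 43/49
n = -11/49
w = 7/4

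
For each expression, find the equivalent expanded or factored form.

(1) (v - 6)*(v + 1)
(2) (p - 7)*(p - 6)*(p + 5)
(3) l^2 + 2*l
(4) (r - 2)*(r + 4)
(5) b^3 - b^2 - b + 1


(1) = v^2 - 5*v - 6
(2) = p^3 - 8*p^2 - 23*p + 210
(3) = l*(l + 2)
(4) = r^2 + 2*r - 8
(5) = (b - 1)^2*(b + 1)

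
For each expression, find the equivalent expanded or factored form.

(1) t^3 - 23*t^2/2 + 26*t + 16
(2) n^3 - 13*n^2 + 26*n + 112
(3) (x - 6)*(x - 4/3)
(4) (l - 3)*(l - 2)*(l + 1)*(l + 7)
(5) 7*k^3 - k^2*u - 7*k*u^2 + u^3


(1) = (t - 8)*(t - 4)*(t + 1/2)
(2) = (n - 8)*(n - 7)*(n + 2)
(3) = x^2 - 22*x/3 + 8
(4) = l^4 + 3*l^3 - 27*l^2 + 13*l + 42
(5) = (-7*k + u)*(-k + u)*(k + u)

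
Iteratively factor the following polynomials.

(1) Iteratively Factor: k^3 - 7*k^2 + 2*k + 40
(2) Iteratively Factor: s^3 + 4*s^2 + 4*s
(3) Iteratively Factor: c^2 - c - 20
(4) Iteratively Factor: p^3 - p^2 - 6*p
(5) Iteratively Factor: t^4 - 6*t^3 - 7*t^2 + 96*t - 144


(1) = (k - 5)*(k^2 - 2*k - 8) = (k - 5)*(k + 2)*(k - 4)
(2) = (s + 2)*(s^2 + 2*s) = s*(s + 2)*(s + 2)
(3) = (c + 4)*(c - 5)
(4) = (p - 3)*(p^2 + 2*p) = p*(p - 3)*(p + 2)
(5) = (t - 3)*(t^3 - 3*t^2 - 16*t + 48) = (t - 3)*(t + 4)*(t^2 - 7*t + 12) = (t - 4)*(t - 3)*(t + 4)*(t - 3)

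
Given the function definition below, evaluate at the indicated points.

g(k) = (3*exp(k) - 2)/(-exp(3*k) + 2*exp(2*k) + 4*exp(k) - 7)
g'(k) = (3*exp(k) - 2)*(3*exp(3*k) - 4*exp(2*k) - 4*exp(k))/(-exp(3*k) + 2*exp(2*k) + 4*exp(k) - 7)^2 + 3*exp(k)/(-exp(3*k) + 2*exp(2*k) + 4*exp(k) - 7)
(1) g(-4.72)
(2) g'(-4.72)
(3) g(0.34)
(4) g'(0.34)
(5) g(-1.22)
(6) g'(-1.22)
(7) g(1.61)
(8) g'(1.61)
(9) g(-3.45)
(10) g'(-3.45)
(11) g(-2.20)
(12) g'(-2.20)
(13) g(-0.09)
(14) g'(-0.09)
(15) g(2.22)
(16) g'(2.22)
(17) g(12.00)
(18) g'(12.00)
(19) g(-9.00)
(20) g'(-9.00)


(1) = 0.28
(2) = -0.00
(3) = -10.77
(4) = -292.60
(5) = 0.20
(6) = -0.11
(7) = -0.21
(8) = 0.62
(9) = 0.28
(10) = -0.01
(11) = 0.26
(12) = -0.03
(13) = -0.30
(14) = -1.71
(15) = -0.04
(16) = 0.10
(17) = -0.00
(18) = 0.00
(19) = 0.29
(20) = -0.00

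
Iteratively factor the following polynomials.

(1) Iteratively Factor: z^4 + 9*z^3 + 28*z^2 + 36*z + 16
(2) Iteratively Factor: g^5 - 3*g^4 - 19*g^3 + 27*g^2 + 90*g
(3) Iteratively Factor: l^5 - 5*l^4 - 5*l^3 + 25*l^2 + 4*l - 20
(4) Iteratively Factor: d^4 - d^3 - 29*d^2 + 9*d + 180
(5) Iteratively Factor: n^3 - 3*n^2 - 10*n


(1) = (z + 2)*(z^3 + 7*z^2 + 14*z + 8) = (z + 1)*(z + 2)*(z^2 + 6*z + 8) = (z + 1)*(z + 2)^2*(z + 4)
(2) = (g - 5)*(g^4 + 2*g^3 - 9*g^2 - 18*g) = (g - 5)*(g + 2)*(g^3 - 9*g) = (g - 5)*(g + 2)*(g + 3)*(g^2 - 3*g) = g*(g - 5)*(g + 2)*(g + 3)*(g - 3)
(3) = (l + 2)*(l^4 - 7*l^3 + 9*l^2 + 7*l - 10) = (l - 1)*(l + 2)*(l^3 - 6*l^2 + 3*l + 10) = (l - 5)*(l - 1)*(l + 2)*(l^2 - l - 2) = (l - 5)*(l - 2)*(l - 1)*(l + 2)*(l + 1)
(4) = (d + 4)*(d^3 - 5*d^2 - 9*d + 45) = (d - 3)*(d + 4)*(d^2 - 2*d - 15) = (d - 5)*(d - 3)*(d + 4)*(d + 3)
(5) = (n - 5)*(n^2 + 2*n) = n*(n - 5)*(n + 2)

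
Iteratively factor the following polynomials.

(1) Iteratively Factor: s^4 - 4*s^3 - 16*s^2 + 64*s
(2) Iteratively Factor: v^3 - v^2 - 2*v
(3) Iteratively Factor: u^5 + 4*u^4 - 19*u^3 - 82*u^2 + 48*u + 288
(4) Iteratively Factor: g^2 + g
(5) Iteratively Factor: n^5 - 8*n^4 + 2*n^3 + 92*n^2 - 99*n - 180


(1) = (s - 4)*(s^3 - 16*s) = (s - 4)^2*(s^2 + 4*s) = s*(s - 4)^2*(s + 4)
(2) = (v)*(v^2 - v - 2) = v*(v + 1)*(v - 2)
(3) = (u - 4)*(u^4 + 8*u^3 + 13*u^2 - 30*u - 72) = (u - 4)*(u - 2)*(u^3 + 10*u^2 + 33*u + 36) = (u - 4)*(u - 2)*(u + 4)*(u^2 + 6*u + 9) = (u - 4)*(u - 2)*(u + 3)*(u + 4)*(u + 3)
(4) = (g + 1)*(g)
(5) = (n - 4)*(n^4 - 4*n^3 - 14*n^2 + 36*n + 45) = (n - 4)*(n + 3)*(n^3 - 7*n^2 + 7*n + 15) = (n - 4)*(n - 3)*(n + 3)*(n^2 - 4*n - 5) = (n - 4)*(n - 3)*(n + 1)*(n + 3)*(n - 5)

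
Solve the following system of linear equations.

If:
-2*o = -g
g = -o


Then:
g = 0
o = 0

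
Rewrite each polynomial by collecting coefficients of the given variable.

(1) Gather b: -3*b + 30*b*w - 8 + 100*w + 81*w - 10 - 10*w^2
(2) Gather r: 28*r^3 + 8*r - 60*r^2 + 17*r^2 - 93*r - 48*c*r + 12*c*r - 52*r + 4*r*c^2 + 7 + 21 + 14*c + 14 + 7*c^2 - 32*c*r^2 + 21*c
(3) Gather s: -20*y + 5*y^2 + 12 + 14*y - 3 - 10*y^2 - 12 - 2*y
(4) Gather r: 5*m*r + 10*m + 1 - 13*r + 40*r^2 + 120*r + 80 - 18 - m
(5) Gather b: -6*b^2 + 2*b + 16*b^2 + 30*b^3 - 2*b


(1) = b*(30*w - 3) - 10*w^2 + 181*w - 18
(2) = 7*c^2 + 35*c + 28*r^3 + r^2*(-32*c - 43) + r*(4*c^2 - 36*c - 137) + 42
(3) = -5*y^2 - 8*y - 3
(4) = 9*m + 40*r^2 + r*(5*m + 107) + 63
(5) = 30*b^3 + 10*b^2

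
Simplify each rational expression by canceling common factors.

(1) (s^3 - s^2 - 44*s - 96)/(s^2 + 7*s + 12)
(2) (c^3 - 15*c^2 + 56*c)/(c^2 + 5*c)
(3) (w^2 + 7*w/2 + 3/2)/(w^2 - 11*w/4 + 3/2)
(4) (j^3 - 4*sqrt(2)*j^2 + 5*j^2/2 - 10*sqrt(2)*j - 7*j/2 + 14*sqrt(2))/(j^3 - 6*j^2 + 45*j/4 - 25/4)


(1) = s - 8
(2) = (c^2 - 15*c + 56)/(c + 5)
(3) = (4*w^2 + 14*w + 6)/(4*w^2 - 11*w + 6)
(4) = (8*j^2 + j*(28 - 32*sqrt(2)) - 112*sqrt(2))/(8*j^2 - 40*j + 50)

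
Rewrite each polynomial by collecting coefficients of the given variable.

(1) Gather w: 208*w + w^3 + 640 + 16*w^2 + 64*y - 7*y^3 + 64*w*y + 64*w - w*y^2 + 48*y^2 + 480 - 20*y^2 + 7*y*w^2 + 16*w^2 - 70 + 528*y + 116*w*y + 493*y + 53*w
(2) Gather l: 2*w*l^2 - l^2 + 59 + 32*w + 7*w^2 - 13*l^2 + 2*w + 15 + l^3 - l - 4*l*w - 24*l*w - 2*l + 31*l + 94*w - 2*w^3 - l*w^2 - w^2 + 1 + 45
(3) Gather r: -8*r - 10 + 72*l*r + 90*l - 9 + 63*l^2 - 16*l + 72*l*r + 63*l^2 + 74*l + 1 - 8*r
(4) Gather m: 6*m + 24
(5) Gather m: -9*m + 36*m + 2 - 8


(1) = w^3 + w^2*(7*y + 32) + w*(-y^2 + 180*y + 325) - 7*y^3 + 28*y^2 + 1085*y + 1050
(2) = l^3 + l^2*(2*w - 14) + l*(-w^2 - 28*w + 28) - 2*w^3 + 6*w^2 + 128*w + 120
(3) = 126*l^2 + 148*l + r*(144*l - 16) - 18
(4) = 6*m + 24
(5) = 27*m - 6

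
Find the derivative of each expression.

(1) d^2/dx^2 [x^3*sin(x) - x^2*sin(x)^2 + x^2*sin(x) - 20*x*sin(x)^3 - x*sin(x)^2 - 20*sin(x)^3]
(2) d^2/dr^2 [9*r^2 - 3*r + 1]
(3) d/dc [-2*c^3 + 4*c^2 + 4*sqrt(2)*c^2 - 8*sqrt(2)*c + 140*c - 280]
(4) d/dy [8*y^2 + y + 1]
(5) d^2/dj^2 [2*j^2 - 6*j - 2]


(1) = -x^3*sin(x) - x^2*sin(x) + 6*x^2*cos(x) - 2*x^2*cos(2*x) + 21*x*sin(x) - 4*x*sin(2*x) - 45*x*sin(3*x) + 4*x*cos(x) - 2*x*cos(2*x) + 17*sin(x) - 2*sin(2*x) - 45*sin(3*x) - 30*cos(x) + cos(2*x) + 30*cos(3*x) - 1
(2) = 18
(3) = -6*c^2 + 8*c + 8*sqrt(2)*c - 8*sqrt(2) + 140
(4) = 16*y + 1
(5) = 4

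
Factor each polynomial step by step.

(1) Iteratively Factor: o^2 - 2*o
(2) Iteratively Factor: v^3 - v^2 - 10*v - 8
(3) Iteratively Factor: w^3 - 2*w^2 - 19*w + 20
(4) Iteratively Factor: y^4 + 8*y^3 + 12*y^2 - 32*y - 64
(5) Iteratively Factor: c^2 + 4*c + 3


(1) = (o)*(o - 2)
(2) = (v - 4)*(v^2 + 3*v + 2) = (v - 4)*(v + 1)*(v + 2)
(3) = (w - 5)*(w^2 + 3*w - 4) = (w - 5)*(w + 4)*(w - 1)
(4) = (y + 2)*(y^3 + 6*y^2 - 32) = (y - 2)*(y + 2)*(y^2 + 8*y + 16) = (y - 2)*(y + 2)*(y + 4)*(y + 4)
(5) = (c + 1)*(c + 3)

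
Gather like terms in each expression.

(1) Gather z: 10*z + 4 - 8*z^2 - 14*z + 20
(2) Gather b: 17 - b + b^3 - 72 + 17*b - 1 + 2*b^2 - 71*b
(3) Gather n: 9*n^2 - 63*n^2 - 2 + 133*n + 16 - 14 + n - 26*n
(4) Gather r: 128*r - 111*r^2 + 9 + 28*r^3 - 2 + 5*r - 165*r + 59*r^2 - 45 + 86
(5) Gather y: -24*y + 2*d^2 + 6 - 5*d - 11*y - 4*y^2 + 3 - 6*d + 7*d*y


(1) = -8*z^2 - 4*z + 24
(2) = b^3 + 2*b^2 - 55*b - 56
(3) = -54*n^2 + 108*n
(4) = 28*r^3 - 52*r^2 - 32*r + 48
(5) = 2*d^2 - 11*d - 4*y^2 + y*(7*d - 35) + 9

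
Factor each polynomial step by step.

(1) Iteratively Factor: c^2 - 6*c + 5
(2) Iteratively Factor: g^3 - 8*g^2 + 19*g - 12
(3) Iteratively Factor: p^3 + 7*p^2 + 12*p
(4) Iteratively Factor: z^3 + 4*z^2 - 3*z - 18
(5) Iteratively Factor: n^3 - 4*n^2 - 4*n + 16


(1) = (c - 1)*(c - 5)
(2) = (g - 4)*(g^2 - 4*g + 3) = (g - 4)*(g - 1)*(g - 3)
(3) = (p)*(p^2 + 7*p + 12) = p*(p + 4)*(p + 3)
(4) = (z - 2)*(z^2 + 6*z + 9) = (z - 2)*(z + 3)*(z + 3)
(5) = (n + 2)*(n^2 - 6*n + 8) = (n - 2)*(n + 2)*(n - 4)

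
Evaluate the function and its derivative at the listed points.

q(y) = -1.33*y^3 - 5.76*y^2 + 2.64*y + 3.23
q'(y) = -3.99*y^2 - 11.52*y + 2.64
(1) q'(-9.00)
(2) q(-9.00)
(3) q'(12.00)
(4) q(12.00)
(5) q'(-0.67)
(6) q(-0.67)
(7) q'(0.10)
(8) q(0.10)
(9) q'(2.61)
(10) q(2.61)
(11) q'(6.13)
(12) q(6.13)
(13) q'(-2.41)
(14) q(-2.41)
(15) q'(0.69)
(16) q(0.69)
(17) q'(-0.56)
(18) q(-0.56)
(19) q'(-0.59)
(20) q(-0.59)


(1) = -216.87
(2) = 482.48
(3) = -710.16
(4) = -3092.77
(5) = 8.57
(6) = -0.72
(7) = 1.45
(8) = 3.44
(9) = -54.61
(10) = -52.76
(11) = -217.91
(12) = -503.39
(13) = 7.23
(14) = -17.97
(15) = -7.21
(16) = 1.87
(17) = 7.84
(18) = 0.18
(19) = 8.05
(20) = -0.06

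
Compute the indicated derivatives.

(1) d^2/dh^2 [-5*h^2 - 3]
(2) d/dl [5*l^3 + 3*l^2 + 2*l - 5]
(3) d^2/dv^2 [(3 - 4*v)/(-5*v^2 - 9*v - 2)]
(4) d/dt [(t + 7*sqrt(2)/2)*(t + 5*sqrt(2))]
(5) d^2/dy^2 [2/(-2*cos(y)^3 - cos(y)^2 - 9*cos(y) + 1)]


(1) = -10
(2) = 15*l^2 + 6*l + 2
(3) = 2*((4*v - 3)*(10*v + 9)^2 - 3*(20*v + 7)*(5*v^2 + 9*v + 2))/(5*v^2 + 9*v + 2)^3
(4) = 2*t + 17*sqrt(2)/2
(5) = -(4*(21*cos(y) + 4*cos(2*y) + 9*cos(3*y))*(21*cos(y) + cos(2*y) + cos(3*y) - 1) + 32*(6*cos(y)^2 + 2*cos(y) + 9)^2*sin(y)^2)/(21*cos(y) + cos(2*y) + cos(3*y) - 1)^3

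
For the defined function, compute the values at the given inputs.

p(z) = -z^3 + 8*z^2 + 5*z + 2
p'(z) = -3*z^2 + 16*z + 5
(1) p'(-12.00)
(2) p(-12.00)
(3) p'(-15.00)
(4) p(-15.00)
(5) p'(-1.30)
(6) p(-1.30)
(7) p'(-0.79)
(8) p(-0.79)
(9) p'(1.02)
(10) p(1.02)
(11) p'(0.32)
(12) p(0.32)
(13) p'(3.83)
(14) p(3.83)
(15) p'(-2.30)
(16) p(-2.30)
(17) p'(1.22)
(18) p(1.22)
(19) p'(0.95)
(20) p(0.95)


(1) = -619.00
(2) = 2822.00
(3) = -910.00
(4) = 5102.00
(5) = -20.87
(6) = 11.22
(7) = -9.51
(8) = 3.54
(9) = 18.20
(10) = 14.36
(11) = 9.81
(12) = 4.39
(13) = 22.27
(14) = 82.32
(15) = -47.67
(16) = 44.99
(17) = 20.05
(18) = 18.19
(19) = 17.49
(20) = 13.11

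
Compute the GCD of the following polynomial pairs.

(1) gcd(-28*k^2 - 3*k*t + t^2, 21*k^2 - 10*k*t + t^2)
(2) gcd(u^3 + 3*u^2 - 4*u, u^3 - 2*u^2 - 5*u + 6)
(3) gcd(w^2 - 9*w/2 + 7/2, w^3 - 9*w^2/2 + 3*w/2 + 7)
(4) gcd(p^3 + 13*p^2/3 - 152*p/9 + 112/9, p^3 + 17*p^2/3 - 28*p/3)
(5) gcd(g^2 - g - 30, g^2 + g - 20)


(1) = gcd((-7*k + t)*(4*k + t), (-7*k + t)*(-3*k + t)) = -7*k + t
(2) = gcd(u*(u - 1)*(u + 4), (u - 3)*(u - 1)*(u + 2)) = u - 1
(3) = gcd((w - 7/2)*(w - 1), (w - 7/2)*(w - 2)*(w + 1)) = w - 7/2
(4) = p^2 + 17*p/3 - 28/3
(5) = g + 5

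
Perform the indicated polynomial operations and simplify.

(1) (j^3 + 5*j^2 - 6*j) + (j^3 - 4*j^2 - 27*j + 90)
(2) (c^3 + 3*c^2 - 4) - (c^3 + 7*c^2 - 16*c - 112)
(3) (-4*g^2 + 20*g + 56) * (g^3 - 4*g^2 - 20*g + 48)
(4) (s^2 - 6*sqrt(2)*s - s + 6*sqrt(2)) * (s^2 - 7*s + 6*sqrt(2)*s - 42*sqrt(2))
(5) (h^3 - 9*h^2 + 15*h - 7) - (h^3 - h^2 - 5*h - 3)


(1) = 2*j^3 + j^2 - 33*j + 90
(2) = -4*c^2 + 16*c + 108
(3) = -4*g^5 + 36*g^4 + 56*g^3 - 816*g^2 - 160*g + 2688
(4) = s^4 - 8*s^3 - 65*s^2 + 576*s - 504
(5) = -8*h^2 + 20*h - 4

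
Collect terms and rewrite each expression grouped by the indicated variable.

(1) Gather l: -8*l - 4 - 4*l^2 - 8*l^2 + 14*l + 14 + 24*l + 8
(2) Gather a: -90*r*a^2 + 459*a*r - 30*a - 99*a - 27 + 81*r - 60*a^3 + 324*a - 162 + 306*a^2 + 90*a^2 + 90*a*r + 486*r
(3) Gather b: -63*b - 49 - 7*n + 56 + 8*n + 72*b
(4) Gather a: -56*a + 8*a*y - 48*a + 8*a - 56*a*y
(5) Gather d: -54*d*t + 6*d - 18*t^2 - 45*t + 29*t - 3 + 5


(1) = -12*l^2 + 30*l + 18
(2) = -60*a^3 + a^2*(396 - 90*r) + a*(549*r + 195) + 567*r - 189
(3) = 9*b + n + 7
(4) = a*(-48*y - 96)
(5) = d*(6 - 54*t) - 18*t^2 - 16*t + 2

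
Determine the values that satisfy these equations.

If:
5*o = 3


Then:
o = 3/5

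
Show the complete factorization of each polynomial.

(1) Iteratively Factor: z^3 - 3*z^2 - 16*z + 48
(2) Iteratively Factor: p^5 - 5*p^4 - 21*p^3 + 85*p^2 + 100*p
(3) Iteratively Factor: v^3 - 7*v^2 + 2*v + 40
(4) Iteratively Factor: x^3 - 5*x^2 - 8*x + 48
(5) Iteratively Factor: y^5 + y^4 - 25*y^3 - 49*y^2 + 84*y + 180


(1) = (z + 4)*(z^2 - 7*z + 12) = (z - 4)*(z + 4)*(z - 3)
(2) = (p + 1)*(p^4 - 6*p^3 - 15*p^2 + 100*p) = (p - 5)*(p + 1)*(p^3 - p^2 - 20*p) = (p - 5)^2*(p + 1)*(p^2 + 4*p) = (p - 5)^2*(p + 1)*(p + 4)*(p)
(3) = (v - 4)*(v^2 - 3*v - 10) = (v - 5)*(v - 4)*(v + 2)
(4) = (x + 3)*(x^2 - 8*x + 16) = (x - 4)*(x + 3)*(x - 4)
(5) = (y - 5)*(y^4 + 6*y^3 + 5*y^2 - 24*y - 36) = (y - 5)*(y - 2)*(y^3 + 8*y^2 + 21*y + 18) = (y - 5)*(y - 2)*(y + 3)*(y^2 + 5*y + 6) = (y - 5)*(y - 2)*(y + 3)^2*(y + 2)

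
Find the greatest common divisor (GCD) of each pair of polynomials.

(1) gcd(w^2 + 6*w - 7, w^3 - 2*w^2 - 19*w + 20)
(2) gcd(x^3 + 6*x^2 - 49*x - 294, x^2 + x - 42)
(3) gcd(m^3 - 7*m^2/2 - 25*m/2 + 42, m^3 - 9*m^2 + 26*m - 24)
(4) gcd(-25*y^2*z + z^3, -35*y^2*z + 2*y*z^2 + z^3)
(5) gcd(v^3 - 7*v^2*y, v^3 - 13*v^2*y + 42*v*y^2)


(1) = w - 1
(2) = gcd((x - 7)*(x + 6)*(x + 7), (x - 6)*(x + 7)) = x + 7
(3) = m^2 - 7*m + 12
(4) = gcd(z*(-5*y + z)*(5*y + z), z*(-5*y + z)*(7*y + z)) = 5*y*z - z^2
(5) = gcd(v^2*(v - 7*y), v*(v - 7*y)*(v - 6*y)) = -v^2 + 7*v*y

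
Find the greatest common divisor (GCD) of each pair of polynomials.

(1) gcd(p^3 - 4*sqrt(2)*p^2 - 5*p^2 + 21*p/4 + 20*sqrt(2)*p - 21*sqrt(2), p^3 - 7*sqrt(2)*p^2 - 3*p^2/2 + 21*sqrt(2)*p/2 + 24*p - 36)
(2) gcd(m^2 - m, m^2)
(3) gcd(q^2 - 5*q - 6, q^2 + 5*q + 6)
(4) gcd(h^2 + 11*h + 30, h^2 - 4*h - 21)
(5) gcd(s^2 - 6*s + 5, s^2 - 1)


(1) = p^2 + p*(-4*sqrt(2) - 3/2) + 6*sqrt(2)
(2) = m
(3) = 1
(4) = gcd((h + 5)*(h + 6), (h - 7)*(h + 3)) = 1
(5) = s - 1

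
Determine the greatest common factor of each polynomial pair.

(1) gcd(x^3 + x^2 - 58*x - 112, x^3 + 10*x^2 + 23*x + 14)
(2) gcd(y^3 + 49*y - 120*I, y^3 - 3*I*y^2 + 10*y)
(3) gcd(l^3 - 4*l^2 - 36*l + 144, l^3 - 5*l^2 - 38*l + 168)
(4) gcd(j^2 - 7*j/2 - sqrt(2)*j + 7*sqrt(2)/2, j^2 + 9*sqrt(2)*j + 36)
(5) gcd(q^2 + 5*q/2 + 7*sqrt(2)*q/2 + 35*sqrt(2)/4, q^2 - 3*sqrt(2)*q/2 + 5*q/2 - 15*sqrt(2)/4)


(1) = gcd((x - 8)*(x + 2)*(x + 7), (x + 1)*(x + 2)*(x + 7)) = x^2 + 9*x + 14
(2) = gcd((y - 5*I)*(y - 3*I)*(y + 8*I), y*(y - 5*I)*(y + 2*I)) = y - 5*I
(3) = gcd((l - 6)*(l - 4)*(l + 6), (l - 7)*(l - 4)*(l + 6)) = l^2 + 2*l - 24
(4) = gcd((j - 7/2)*(j - sqrt(2)), (j + 3*sqrt(2))*(j + 6*sqrt(2))) = 1
(5) = q + 5/2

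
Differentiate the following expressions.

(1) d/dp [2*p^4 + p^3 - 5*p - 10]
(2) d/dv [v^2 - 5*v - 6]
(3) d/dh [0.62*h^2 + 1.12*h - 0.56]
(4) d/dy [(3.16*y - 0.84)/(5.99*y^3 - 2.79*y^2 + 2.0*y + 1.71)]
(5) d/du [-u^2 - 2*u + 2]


(1) = 8*p^3 + 3*p^2 - 5
(2) = 2*v - 5
(3) = 1.24*h + 1.12
(4) = (-37.8568*y^3 + 23.9112*y^2 - 4.6872*y + 7.0836)/(35.8801*y^6 - 33.4242*y^5 + 31.7441*y^4 + 9.3258*y^3 - 5.5418*y^2 + 6.84*y + 2.9241)
(5) = -2*u - 2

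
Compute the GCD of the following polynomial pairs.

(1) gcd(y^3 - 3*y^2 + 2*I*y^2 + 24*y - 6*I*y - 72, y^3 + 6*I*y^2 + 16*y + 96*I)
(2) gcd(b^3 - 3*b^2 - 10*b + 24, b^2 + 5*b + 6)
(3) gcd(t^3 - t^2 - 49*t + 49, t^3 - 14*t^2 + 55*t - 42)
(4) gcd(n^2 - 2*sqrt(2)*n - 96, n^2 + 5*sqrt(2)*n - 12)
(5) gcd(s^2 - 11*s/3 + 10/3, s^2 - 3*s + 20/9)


(1) = y^2 + 2*I*y + 24
(2) = gcd((b - 4)*(b - 2)*(b + 3), (b + 2)*(b + 3)) = b + 3
(3) = gcd((t - 7)*(t - 1)*(t + 7), (t - 7)*(t - 6)*(t - 1)) = t^2 - 8*t + 7
(4) = n + 6*sqrt(2)
(5) = s - 5/3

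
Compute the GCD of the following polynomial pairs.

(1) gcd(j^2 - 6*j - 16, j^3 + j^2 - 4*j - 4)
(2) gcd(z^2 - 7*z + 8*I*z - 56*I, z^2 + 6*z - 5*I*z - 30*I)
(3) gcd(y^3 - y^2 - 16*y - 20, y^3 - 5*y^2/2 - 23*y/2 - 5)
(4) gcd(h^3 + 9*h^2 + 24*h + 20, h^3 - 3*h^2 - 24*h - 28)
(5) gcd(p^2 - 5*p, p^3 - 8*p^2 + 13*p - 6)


(1) = gcd((j - 8)*(j + 2), (j - 2)*(j + 1)*(j + 2)) = j + 2
(2) = gcd((z - 7)*(z + 8*I), (z + 6)*(z - 5*I)) = 1
(3) = y^2 - 3*y - 10
(4) = gcd((h + 2)^2*(h + 5), (h - 7)*(h + 2)^2) = h^2 + 4*h + 4
(5) = gcd(p*(p - 5), (p - 6)*(p - 1)^2) = 1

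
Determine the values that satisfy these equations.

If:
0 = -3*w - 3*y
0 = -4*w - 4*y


Then:
w = -y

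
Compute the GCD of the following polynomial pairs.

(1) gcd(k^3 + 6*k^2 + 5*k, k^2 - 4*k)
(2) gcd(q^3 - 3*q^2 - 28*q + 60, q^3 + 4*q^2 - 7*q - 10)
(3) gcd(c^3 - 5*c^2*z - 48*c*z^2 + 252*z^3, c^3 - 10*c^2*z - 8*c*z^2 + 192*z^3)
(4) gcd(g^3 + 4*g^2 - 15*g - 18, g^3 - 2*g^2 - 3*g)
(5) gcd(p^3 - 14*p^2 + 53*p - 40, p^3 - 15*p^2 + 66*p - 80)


(1) = k
(2) = q^2 + 3*q - 10
(3) = -c + 6*z
(4) = gcd((g - 3)*(g + 1)*(g + 6), g*(g - 3)*(g + 1)) = g^2 - 2*g - 3
(5) = gcd((p - 8)*(p - 5)*(p - 1), (p - 8)*(p - 5)*(p - 2)) = p^2 - 13*p + 40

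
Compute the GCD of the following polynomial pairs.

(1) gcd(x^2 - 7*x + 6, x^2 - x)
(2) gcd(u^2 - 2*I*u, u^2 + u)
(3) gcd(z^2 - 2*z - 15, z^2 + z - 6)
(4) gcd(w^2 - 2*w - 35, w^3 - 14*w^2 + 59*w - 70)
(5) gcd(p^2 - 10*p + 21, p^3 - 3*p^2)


(1) = x - 1
(2) = gcd(u*(u - 2*I), u*(u + 1)) = u
(3) = gcd((z - 5)*(z + 3), (z - 2)*(z + 3)) = z + 3
(4) = w - 7
(5) = gcd((p - 7)*(p - 3), p^2*(p - 3)) = p - 3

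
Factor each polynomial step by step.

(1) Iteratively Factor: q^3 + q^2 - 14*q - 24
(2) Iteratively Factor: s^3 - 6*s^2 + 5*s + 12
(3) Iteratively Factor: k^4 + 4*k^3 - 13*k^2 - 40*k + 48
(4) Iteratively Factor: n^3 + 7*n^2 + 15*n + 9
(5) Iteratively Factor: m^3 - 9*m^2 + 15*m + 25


(1) = (q + 2)*(q^2 - q - 12) = (q + 2)*(q + 3)*(q - 4)
(2) = (s - 4)*(s^2 - 2*s - 3) = (s - 4)*(s + 1)*(s - 3)
(3) = (k + 4)*(k^3 - 13*k + 12) = (k + 4)^2*(k^2 - 4*k + 3) = (k - 3)*(k + 4)^2*(k - 1)
(4) = (n + 1)*(n^2 + 6*n + 9) = (n + 1)*(n + 3)*(n + 3)
(5) = (m - 5)*(m^2 - 4*m - 5) = (m - 5)*(m + 1)*(m - 5)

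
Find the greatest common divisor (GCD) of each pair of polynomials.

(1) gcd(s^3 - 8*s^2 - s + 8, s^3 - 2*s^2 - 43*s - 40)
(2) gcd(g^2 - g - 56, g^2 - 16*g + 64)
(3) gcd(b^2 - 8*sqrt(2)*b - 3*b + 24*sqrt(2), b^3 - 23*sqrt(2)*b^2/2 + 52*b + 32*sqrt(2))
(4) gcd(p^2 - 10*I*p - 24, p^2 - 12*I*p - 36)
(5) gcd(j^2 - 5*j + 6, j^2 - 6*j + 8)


(1) = s^2 - 7*s - 8
(2) = g - 8
(3) = gcd((b - 3)*(b - 8*sqrt(2)), (b - 8*sqrt(2))*(b - 4*sqrt(2))*(b + sqrt(2)/2)) = b - 8*sqrt(2)
(4) = p - 6*I
(5) = gcd((j - 3)*(j - 2), (j - 4)*(j - 2)) = j - 2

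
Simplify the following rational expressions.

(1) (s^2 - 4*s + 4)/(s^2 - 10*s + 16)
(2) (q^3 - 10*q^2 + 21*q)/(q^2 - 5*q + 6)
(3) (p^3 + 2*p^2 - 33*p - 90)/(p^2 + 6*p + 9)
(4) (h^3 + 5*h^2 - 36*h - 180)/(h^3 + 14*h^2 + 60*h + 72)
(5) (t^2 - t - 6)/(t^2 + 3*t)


(1) = (s - 2)/(s - 8)
(2) = (q^2 - 7*q)/(q - 2)
(3) = (p^2 - p - 30)/(p + 3)
(4) = (h^2 - h - 30)/(h^2 + 8*h + 12)
(5) = (t^2 - t - 6)/(t^2 + 3*t)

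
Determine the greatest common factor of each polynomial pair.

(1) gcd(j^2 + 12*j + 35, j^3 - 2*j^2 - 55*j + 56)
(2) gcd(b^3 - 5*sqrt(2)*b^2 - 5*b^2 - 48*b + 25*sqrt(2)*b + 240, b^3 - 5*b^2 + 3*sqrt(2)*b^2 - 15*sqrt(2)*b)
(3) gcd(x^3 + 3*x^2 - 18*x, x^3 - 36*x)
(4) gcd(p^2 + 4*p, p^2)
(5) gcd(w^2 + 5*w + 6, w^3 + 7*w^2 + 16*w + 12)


(1) = gcd((j + 5)*(j + 7), (j - 8)*(j - 1)*(j + 7)) = j + 7
(2) = gcd((b - 5)*(b - 8*sqrt(2))*(b + 3*sqrt(2)), b*(b - 5)*(b + 3*sqrt(2))) = b^2 + b*(-5 + 3*sqrt(2)) - 15*sqrt(2)
(3) = gcd(x*(x - 3)*(x + 6), x*(x - 6)*(x + 6)) = x^2 + 6*x
(4) = p
(5) = gcd((w + 2)*(w + 3), (w + 2)^2*(w + 3)) = w^2 + 5*w + 6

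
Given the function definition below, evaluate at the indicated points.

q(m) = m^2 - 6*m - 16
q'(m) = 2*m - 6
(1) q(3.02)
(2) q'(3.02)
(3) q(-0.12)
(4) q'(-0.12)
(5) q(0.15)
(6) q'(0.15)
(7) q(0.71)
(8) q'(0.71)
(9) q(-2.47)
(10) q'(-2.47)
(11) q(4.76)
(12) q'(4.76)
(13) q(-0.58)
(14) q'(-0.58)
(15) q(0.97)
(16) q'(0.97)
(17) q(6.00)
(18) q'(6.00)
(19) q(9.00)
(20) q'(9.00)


(1) = -25.00
(2) = 0.04
(3) = -15.27
(4) = -6.24
(5) = -16.88
(6) = -5.70
(7) = -19.76
(8) = -4.58
(9) = 4.92
(10) = -10.94
(11) = -21.90
(12) = 3.52
(13) = -12.18
(14) = -7.16
(15) = -20.88
(16) = -4.06
(17) = -16.00
(18) = 6.00
(19) = 11.00
(20) = 12.00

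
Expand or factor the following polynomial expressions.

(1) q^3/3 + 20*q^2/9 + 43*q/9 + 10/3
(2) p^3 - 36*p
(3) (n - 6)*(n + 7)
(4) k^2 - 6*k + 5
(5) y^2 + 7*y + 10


(1) = (q/3 + 1)*(q + 5/3)*(q + 2)
(2) = p*(p - 6)*(p + 6)
(3) = n^2 + n - 42
(4) = (k - 5)*(k - 1)
(5) = (y + 2)*(y + 5)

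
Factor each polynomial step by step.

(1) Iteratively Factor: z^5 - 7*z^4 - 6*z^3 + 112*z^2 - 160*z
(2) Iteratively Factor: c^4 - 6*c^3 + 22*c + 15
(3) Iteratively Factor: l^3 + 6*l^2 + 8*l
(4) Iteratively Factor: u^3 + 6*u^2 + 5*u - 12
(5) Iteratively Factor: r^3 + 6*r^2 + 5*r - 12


(1) = (z + 4)*(z^4 - 11*z^3 + 38*z^2 - 40*z) = (z - 5)*(z + 4)*(z^3 - 6*z^2 + 8*z) = (z - 5)*(z - 4)*(z + 4)*(z^2 - 2*z) = (z - 5)*(z - 4)*(z - 2)*(z + 4)*(z)
(2) = (c + 1)*(c^3 - 7*c^2 + 7*c + 15) = (c + 1)^2*(c^2 - 8*c + 15) = (c - 3)*(c + 1)^2*(c - 5)
(3) = (l + 4)*(l^2 + 2*l) = (l + 2)*(l + 4)*(l)
(4) = (u + 4)*(u^2 + 2*u - 3) = (u + 3)*(u + 4)*(u - 1)
(5) = (r - 1)*(r^2 + 7*r + 12) = (r - 1)*(r + 3)*(r + 4)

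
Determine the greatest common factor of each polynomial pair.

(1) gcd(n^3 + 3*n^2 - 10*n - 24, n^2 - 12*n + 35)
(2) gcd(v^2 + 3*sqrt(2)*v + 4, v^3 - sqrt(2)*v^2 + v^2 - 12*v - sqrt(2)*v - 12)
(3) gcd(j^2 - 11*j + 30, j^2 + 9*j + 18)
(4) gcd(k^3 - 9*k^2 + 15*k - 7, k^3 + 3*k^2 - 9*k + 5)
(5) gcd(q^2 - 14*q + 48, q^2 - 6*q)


(1) = 1
(2) = gcd((v + sqrt(2))*(v + 2*sqrt(2)), (v + 1)*(v - 3*sqrt(2))*(v + 2*sqrt(2))) = v + 2*sqrt(2)
(3) = gcd((j - 6)*(j - 5), (j + 3)*(j + 6)) = 1
(4) = k^2 - 2*k + 1
(5) = gcd((q - 8)*(q - 6), q*(q - 6)) = q - 6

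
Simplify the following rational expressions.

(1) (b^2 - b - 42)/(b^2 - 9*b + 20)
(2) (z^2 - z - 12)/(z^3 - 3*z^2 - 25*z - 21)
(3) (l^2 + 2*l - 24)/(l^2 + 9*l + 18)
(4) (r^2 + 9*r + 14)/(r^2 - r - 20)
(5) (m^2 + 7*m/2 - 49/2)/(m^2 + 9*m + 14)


(1) = (b^2 - b - 42)/(b^2 - 9*b + 20)
(2) = (z - 4)/(z^2 - 6*z - 7)
(3) = (l - 4)/(l + 3)
(4) = (r^2 + 9*r + 14)/(r^2 - r - 20)
(5) = (2*m - 7)/(2*m + 4)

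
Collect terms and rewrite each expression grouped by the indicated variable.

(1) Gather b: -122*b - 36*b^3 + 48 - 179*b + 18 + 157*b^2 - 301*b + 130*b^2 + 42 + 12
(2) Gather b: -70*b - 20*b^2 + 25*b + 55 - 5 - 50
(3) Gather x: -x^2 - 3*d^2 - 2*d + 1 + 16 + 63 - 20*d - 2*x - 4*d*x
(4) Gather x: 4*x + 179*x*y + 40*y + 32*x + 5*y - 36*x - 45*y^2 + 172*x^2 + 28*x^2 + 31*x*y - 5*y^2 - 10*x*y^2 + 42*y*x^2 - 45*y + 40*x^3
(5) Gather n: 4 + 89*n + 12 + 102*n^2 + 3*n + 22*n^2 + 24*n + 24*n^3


(1) = -36*b^3 + 287*b^2 - 602*b + 120
(2) = -20*b^2 - 45*b
(3) = -3*d^2 - 22*d - x^2 + x*(-4*d - 2) + 80
(4) = 40*x^3 + x^2*(42*y + 200) + x*(-10*y^2 + 210*y) - 50*y^2
(5) = 24*n^3 + 124*n^2 + 116*n + 16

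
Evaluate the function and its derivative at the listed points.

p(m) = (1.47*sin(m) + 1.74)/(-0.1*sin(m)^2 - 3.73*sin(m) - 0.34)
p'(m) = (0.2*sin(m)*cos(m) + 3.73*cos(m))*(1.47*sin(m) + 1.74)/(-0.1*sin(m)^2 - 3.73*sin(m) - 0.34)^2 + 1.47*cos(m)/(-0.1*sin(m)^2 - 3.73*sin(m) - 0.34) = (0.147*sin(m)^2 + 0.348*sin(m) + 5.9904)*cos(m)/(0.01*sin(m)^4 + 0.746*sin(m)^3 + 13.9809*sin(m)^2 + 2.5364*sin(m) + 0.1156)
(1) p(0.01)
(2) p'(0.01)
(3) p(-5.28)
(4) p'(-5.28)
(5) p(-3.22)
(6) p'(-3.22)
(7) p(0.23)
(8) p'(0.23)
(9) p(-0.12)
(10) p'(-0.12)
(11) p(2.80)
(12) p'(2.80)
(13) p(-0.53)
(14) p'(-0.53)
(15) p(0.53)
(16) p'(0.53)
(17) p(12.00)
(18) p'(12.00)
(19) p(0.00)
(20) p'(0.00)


(1) = -4.65
(2) = 42.10
(3) = -0.84
(4) = 0.27
(5) = -2.93
(6) = -14.99
(7) = -1.74
(8) = 4.14
(9) = 14.88
(10) = 534.93
(11) = -1.39
(12) = -2.25
(13) = 0.66
(14) = 2.19
(15) = -1.10
(16) = 1.06
(17) = 0.58
(18) = 1.85
(19) = -5.12
(20) = 51.82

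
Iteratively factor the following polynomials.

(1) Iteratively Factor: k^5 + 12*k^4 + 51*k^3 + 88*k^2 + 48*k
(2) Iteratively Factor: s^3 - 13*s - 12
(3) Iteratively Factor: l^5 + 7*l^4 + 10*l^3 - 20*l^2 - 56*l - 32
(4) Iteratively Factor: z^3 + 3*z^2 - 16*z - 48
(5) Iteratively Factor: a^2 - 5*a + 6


(1) = (k)*(k^4 + 12*k^3 + 51*k^2 + 88*k + 48) = k*(k + 4)*(k^3 + 8*k^2 + 19*k + 12) = k*(k + 1)*(k + 4)*(k^2 + 7*k + 12) = k*(k + 1)*(k + 4)^2*(k + 3)
(2) = (s + 3)*(s^2 - 3*s - 4) = (s + 1)*(s + 3)*(s - 4)
(3) = (l + 2)*(l^4 + 5*l^3 - 20*l - 16) = (l - 2)*(l + 2)*(l^3 + 7*l^2 + 14*l + 8) = (l - 2)*(l + 1)*(l + 2)*(l^2 + 6*l + 8) = (l - 2)*(l + 1)*(l + 2)*(l + 4)*(l + 2)
(4) = (z - 4)*(z^2 + 7*z + 12) = (z - 4)*(z + 3)*(z + 4)
(5) = (a - 2)*(a - 3)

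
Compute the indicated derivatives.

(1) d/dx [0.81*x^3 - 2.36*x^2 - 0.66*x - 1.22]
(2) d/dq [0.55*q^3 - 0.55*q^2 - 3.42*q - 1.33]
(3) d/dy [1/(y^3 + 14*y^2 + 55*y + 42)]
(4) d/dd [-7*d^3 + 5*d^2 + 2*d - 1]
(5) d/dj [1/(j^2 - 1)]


(1) = 2.43*x^2 - 4.72*x - 0.66
(2) = 1.65*q^2 - 1.1*q - 3.42
(3) = (-3*y^2 - 28*y - 55)/(y^3 + 14*y^2 + 55*y + 42)^2
(4) = -21*d^2 + 10*d + 2
(5) = -2*j/(j^2 - 1)^2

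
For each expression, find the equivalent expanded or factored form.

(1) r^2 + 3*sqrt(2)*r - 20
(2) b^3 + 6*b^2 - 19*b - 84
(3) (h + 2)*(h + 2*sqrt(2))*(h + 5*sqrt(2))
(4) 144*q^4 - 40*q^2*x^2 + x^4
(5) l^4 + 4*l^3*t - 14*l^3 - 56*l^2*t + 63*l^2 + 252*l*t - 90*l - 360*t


(1) = (r - 2*sqrt(2))*(r + 5*sqrt(2))
(2) = (b - 4)*(b + 3)*(b + 7)
(3) = h^3 + 2*h^2 + 7*sqrt(2)*h^2 + 14*sqrt(2)*h + 20*h + 40
(4) = (-6*q + x)*(-2*q + x)*(2*q + x)*(6*q + x)
(5) = (l - 6)*(l - 5)*(l - 3)*(l + 4*t)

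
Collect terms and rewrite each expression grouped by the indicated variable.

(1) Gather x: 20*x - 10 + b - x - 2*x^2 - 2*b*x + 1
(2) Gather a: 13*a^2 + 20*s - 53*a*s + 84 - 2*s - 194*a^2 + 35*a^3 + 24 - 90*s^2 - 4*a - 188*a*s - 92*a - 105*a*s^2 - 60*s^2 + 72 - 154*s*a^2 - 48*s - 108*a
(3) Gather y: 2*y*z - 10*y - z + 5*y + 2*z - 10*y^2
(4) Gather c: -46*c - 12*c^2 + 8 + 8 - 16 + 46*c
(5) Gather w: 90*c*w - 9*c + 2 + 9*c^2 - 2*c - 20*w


(1) = b - 2*x^2 + x*(19 - 2*b) - 9
(2) = 35*a^3 + a^2*(-154*s - 181) + a*(-105*s^2 - 241*s - 204) - 150*s^2 - 30*s + 180
(3) = -10*y^2 + y*(2*z - 5) + z
(4) = -12*c^2
(5) = 9*c^2 - 11*c + w*(90*c - 20) + 2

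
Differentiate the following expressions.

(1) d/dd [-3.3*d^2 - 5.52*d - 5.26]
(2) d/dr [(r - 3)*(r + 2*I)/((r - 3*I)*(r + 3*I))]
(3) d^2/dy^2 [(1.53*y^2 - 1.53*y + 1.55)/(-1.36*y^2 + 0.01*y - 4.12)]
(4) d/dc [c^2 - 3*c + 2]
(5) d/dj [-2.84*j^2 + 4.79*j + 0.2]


(1) = -6.6*d - 5.52
(2) = (r^2*(3 - 2*I) + r*(18 + 12*I) - 27 + 18*I)/(r^4 + 18*r^2 + 81)
(3) = (5.61816*y^3 + 34.236096*y^2 - 51.310896*y - 34.445982)/(2.515456*y^6 - 0.055488*y^5 + 22.861464*y^4 - 0.336193*y^3 + 69.256788*y^2 - 0.509232*y + 69.934528)
(4) = 2*c - 3
(5) = 4.79 - 5.68*j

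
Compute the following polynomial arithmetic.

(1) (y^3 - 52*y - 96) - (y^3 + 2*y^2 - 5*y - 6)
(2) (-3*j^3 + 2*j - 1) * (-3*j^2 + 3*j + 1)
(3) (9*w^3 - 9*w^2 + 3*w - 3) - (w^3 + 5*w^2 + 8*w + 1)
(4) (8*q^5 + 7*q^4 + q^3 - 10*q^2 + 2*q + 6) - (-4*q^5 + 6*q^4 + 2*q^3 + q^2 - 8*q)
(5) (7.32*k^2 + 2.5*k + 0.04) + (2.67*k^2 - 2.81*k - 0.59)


(1) = -2*y^2 - 47*y - 90
(2) = 9*j^5 - 9*j^4 - 9*j^3 + 9*j^2 - j - 1
(3) = 8*w^3 - 14*w^2 - 5*w - 4
(4) = 12*q^5 + q^4 - q^3 - 11*q^2 + 10*q + 6
(5) = 9.99*k^2 - 0.31*k - 0.55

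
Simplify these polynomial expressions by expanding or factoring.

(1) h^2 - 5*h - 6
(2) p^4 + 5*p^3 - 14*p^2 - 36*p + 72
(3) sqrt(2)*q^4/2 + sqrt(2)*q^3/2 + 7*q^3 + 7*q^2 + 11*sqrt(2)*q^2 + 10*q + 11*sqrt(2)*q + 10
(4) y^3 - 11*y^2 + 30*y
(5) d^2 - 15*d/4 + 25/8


(1) = (h - 6)*(h + 1)
(2) = (p - 2)^2*(p + 3)*(p + 6)
(3) = (q + 1)*(q + sqrt(2))*(q + 5*sqrt(2))*(sqrt(2)*q/2 + 1)
(4) = y*(y - 6)*(y - 5)
(5) = (d - 5/2)*(d - 5/4)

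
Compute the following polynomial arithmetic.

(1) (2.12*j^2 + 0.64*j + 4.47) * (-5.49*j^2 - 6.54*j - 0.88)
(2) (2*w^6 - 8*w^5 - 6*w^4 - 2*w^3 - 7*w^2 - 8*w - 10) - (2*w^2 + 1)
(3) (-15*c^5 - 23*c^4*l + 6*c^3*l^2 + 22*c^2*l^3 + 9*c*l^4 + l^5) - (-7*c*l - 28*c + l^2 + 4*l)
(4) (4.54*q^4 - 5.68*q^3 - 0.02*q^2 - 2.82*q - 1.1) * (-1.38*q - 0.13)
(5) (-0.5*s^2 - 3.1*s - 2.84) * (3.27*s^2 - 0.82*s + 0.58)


(1) = -11.6388*j^4 - 17.3784*j^3 - 30.5915*j^2 - 29.797*j - 3.9336
(2) = 2*w^6 - 8*w^5 - 6*w^4 - 2*w^3 - 9*w^2 - 8*w - 11
(3) = -15*c^5 - 23*c^4*l + 6*c^3*l^2 + 22*c^2*l^3 + 9*c*l^4 + 7*c*l + 28*c + l^5 - l^2 - 4*l
(4) = -6.2652*q^5 + 7.2482*q^4 + 0.766*q^3 + 3.8942*q^2 + 1.8846*q + 0.143
(5) = -1.635*s^4 - 9.727*s^3 - 7.0348*s^2 + 0.5308*s - 1.6472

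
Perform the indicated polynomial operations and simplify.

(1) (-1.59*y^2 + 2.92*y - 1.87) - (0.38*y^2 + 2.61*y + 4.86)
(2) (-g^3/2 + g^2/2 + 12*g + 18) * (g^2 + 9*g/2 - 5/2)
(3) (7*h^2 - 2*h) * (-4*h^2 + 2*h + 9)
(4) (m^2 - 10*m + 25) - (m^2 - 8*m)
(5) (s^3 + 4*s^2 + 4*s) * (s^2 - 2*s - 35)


(1) = -1.97*y^2 + 0.31*y - 6.73
(2) = -g^5/2 - 7*g^4/4 + 31*g^3/2 + 283*g^2/4 + 51*g - 45
(3) = -28*h^4 + 22*h^3 + 59*h^2 - 18*h
(4) = 25 - 2*m
(5) = s^5 + 2*s^4 - 39*s^3 - 148*s^2 - 140*s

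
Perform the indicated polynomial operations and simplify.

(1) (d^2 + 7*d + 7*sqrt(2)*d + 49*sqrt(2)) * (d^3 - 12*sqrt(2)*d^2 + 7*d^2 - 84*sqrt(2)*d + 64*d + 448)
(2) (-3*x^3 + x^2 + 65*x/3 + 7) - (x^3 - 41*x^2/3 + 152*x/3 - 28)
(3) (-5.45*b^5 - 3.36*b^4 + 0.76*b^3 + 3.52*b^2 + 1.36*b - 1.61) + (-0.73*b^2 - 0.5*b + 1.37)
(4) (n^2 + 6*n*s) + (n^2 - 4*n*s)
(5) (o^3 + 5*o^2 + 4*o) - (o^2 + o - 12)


(1) = d^5 - 5*sqrt(2)*d^4 + 14*d^4 - 70*sqrt(2)*d^3 - 55*d^3 - 1456*d^2 + 203*sqrt(2)*d^2 - 5096*d + 6272*sqrt(2)*d + 21952*sqrt(2)
(2) = -4*x^3 + 44*x^2/3 - 29*x + 35
(3) = -5.45*b^5 - 3.36*b^4 + 0.76*b^3 + 2.79*b^2 + 0.86*b - 0.24
(4) = 2*n^2 + 2*n*s
(5) = o^3 + 4*o^2 + 3*o + 12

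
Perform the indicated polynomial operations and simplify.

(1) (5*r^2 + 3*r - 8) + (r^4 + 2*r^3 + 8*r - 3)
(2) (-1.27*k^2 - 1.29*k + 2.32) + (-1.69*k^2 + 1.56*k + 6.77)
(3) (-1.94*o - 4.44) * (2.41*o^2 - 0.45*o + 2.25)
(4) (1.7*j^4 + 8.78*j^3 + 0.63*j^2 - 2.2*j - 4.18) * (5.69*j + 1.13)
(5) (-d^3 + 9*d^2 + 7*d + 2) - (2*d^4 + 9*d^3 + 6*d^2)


(1) = r^4 + 2*r^3 + 5*r^2 + 11*r - 11
(2) = -2.96*k^2 + 0.27*k + 9.09
(3) = -4.6754*o^3 - 9.8274*o^2 - 2.367*o - 9.99
(4) = 9.673*j^5 + 51.8792*j^4 + 13.5061*j^3 - 11.8061*j^2 - 26.2702*j - 4.7234
(5) = -2*d^4 - 10*d^3 + 3*d^2 + 7*d + 2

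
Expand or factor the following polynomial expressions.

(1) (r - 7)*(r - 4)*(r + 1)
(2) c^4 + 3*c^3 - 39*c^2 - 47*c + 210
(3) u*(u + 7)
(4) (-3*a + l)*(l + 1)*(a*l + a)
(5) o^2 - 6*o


(1) = r^3 - 10*r^2 + 17*r + 28
(2) = (c - 5)*(c - 2)*(c + 3)*(c + 7)
(3) = u^2 + 7*u
(4) = -3*a^2*l^2 - 6*a^2*l - 3*a^2 + a*l^3 + 2*a*l^2 + a*l
(5) = o*(o - 6)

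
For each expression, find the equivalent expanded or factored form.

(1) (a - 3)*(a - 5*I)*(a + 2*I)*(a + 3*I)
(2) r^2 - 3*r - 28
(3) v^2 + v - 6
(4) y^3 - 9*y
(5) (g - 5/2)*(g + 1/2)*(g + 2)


(1) = a^4 - 3*a^3 + 19*a^2 - 57*a + 30*I*a - 90*I
(2) = (r - 7)*(r + 4)
(3) = (v - 2)*(v + 3)
(4) = y*(y - 3)*(y + 3)
(5) = g^3 - 21*g/4 - 5/2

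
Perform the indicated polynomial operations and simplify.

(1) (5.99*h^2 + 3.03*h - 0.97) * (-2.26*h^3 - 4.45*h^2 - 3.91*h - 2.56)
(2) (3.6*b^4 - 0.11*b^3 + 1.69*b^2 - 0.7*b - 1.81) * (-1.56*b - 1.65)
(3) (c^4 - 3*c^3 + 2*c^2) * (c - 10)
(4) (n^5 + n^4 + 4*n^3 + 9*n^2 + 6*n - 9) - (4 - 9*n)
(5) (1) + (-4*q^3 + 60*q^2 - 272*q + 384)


(1) = -13.5374*h^5 - 33.5033*h^4 - 34.7122*h^3 - 22.8652*h^2 - 3.9641*h + 2.4832
(2) = -5.616*b^5 - 5.7684*b^4 - 2.4549*b^3 - 1.6965*b^2 + 3.9786*b + 2.9865
(3) = c^5 - 13*c^4 + 32*c^3 - 20*c^2
(4) = n^5 + n^4 + 4*n^3 + 9*n^2 + 15*n - 13
(5) = -4*q^3 + 60*q^2 - 272*q + 385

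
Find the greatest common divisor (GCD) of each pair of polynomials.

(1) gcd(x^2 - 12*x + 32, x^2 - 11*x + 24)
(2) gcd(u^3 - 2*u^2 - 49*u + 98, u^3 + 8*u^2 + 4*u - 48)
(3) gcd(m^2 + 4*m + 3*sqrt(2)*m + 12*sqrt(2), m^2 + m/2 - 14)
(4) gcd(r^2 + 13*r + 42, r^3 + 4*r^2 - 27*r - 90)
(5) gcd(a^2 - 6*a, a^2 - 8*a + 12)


(1) = gcd((x - 8)*(x - 4), (x - 8)*(x - 3)) = x - 8
(2) = gcd((u - 7)*(u - 2)*(u + 7), (u - 2)*(u + 4)*(u + 6)) = u - 2
(3) = m + 4
(4) = r + 6
(5) = gcd(a*(a - 6), (a - 6)*(a - 2)) = a - 6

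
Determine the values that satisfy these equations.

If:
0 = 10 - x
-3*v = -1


Then:
v = 1/3
x = 10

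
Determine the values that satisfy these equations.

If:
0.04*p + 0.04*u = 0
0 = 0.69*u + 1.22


Then:
p = 1.77
u = -1.77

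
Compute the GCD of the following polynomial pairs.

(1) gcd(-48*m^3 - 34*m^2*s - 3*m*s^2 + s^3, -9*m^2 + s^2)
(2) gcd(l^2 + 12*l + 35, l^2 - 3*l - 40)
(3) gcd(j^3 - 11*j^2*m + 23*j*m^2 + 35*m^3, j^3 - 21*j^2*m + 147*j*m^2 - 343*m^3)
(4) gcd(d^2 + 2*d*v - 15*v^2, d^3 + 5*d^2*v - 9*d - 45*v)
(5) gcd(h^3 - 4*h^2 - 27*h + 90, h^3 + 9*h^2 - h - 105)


(1) = 3*m + s
(2) = gcd((l + 5)*(l + 7), (l - 8)*(l + 5)) = l + 5
(3) = j - 7*m
(4) = gcd((d - 3*v)*(d + 5*v), (d - 3)*(d + 3)*(d + 5*v)) = d + 5*v
(5) = gcd((h - 6)*(h - 3)*(h + 5), (h - 3)*(h + 5)*(h + 7)) = h^2 + 2*h - 15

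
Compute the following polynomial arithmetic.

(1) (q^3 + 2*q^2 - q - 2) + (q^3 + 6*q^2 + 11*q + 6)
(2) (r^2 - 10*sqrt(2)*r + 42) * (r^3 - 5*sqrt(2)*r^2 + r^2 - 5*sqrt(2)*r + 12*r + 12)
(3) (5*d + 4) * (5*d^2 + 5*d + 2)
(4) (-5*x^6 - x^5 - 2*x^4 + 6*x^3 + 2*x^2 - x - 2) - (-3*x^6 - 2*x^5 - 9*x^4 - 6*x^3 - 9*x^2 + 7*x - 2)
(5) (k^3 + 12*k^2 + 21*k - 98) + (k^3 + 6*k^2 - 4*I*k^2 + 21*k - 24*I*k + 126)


(1) = 2*q^3 + 8*q^2 + 10*q + 4
(2) = r^5 - 15*sqrt(2)*r^4 + r^4 - 15*sqrt(2)*r^3 + 154*r^3 - 330*sqrt(2)*r^2 + 154*r^2 - 330*sqrt(2)*r + 504*r + 504
(3) = 25*d^3 + 45*d^2 + 30*d + 8
(4) = -2*x^6 + x^5 + 7*x^4 + 12*x^3 + 11*x^2 - 8*x
(5) = 2*k^3 + 18*k^2 - 4*I*k^2 + 42*k - 24*I*k + 28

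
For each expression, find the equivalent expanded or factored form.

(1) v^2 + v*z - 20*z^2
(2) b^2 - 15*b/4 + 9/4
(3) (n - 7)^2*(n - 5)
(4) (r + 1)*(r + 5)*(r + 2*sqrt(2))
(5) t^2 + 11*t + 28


(1) = (v - 4*z)*(v + 5*z)
(2) = (b - 3)*(b - 3/4)
(3) = n^3 - 19*n^2 + 119*n - 245
(4) = r^3 + 2*sqrt(2)*r^2 + 6*r^2 + 5*r + 12*sqrt(2)*r + 10*sqrt(2)
(5) = (t + 4)*(t + 7)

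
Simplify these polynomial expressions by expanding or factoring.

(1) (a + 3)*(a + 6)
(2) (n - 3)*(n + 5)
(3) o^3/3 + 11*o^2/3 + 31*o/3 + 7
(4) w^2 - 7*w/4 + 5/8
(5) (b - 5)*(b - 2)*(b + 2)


(1) = a^2 + 9*a + 18
(2) = n^2 + 2*n - 15
(3) = (o/3 + 1)*(o + 1)*(o + 7)
(4) = (w - 5/4)*(w - 1/2)
(5) = b^3 - 5*b^2 - 4*b + 20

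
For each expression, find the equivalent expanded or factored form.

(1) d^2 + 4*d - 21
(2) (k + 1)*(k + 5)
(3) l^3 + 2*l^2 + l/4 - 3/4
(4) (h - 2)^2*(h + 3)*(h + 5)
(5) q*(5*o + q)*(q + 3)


(1) = (d - 3)*(d + 7)
(2) = k^2 + 6*k + 5
(3) = (l - 1/2)*(l + 1)*(l + 3/2)
(4) = h^4 + 4*h^3 - 13*h^2 - 28*h + 60
(5) = 5*o*q^2 + 15*o*q + q^3 + 3*q^2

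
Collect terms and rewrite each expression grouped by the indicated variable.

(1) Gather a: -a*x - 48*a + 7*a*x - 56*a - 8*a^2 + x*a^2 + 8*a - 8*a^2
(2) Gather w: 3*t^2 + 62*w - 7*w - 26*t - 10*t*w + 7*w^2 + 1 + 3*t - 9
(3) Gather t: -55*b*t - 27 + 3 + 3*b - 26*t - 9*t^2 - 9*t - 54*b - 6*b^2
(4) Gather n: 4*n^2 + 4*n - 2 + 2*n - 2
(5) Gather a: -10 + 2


(1) = a^2*(x - 16) + a*(6*x - 96)
(2) = 3*t^2 - 23*t + 7*w^2 + w*(55 - 10*t) - 8
(3) = -6*b^2 - 51*b - 9*t^2 + t*(-55*b - 35) - 24
(4) = 4*n^2 + 6*n - 4
(5) = -8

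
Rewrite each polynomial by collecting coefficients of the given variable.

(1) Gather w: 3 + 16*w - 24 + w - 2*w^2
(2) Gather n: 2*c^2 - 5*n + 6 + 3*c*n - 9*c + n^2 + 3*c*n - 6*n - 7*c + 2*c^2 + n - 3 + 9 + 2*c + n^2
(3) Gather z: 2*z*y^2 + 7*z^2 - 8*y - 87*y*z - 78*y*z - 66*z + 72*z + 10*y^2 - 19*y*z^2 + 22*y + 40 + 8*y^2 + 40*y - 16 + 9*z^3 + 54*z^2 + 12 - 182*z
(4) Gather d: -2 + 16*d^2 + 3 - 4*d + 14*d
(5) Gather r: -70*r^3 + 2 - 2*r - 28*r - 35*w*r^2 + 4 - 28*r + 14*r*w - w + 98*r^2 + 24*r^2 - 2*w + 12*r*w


(1) = -2*w^2 + 17*w - 21
(2) = 4*c^2 - 14*c + 2*n^2 + n*(6*c - 10) + 12
(3) = 18*y^2 + 54*y + 9*z^3 + z^2*(61 - 19*y) + z*(2*y^2 - 165*y - 176) + 36
(4) = 16*d^2 + 10*d + 1
(5) = -70*r^3 + r^2*(122 - 35*w) + r*(26*w - 58) - 3*w + 6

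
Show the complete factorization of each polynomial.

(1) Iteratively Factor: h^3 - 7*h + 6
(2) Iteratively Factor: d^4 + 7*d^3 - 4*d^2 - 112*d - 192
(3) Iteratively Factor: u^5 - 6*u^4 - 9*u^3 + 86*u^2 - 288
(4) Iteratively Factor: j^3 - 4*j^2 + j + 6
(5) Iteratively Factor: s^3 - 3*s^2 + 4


(1) = (h - 2)*(h^2 + 2*h - 3) = (h - 2)*(h - 1)*(h + 3)
(2) = (d + 4)*(d^3 + 3*d^2 - 16*d - 48) = (d + 3)*(d + 4)*(d^2 - 16) = (d - 4)*(d + 3)*(d + 4)*(d + 4)
(3) = (u - 4)*(u^4 - 2*u^3 - 17*u^2 + 18*u + 72) = (u - 4)^2*(u^3 + 2*u^2 - 9*u - 18) = (u - 4)^2*(u - 3)*(u^2 + 5*u + 6) = (u - 4)^2*(u - 3)*(u + 3)*(u + 2)
(4) = (j - 2)*(j^2 - 2*j - 3) = (j - 3)*(j - 2)*(j + 1)
(5) = (s - 2)*(s^2 - s - 2) = (s - 2)^2*(s + 1)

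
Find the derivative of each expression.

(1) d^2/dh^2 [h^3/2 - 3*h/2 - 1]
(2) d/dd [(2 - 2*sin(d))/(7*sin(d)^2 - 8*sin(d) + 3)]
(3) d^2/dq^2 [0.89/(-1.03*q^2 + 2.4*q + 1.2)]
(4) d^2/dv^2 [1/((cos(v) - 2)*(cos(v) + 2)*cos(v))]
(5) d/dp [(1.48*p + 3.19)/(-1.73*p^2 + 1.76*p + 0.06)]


(1) = 3*h
(2) = 2*(7*sin(d)^2 - 14*sin(d) + 5)*cos(d)/(7*sin(d)^2 - 8*sin(d) + 3)^2
(3) = (-1.888402*q^2 + 4.40016*q + 0.89*(2.06*q - 2.4)*(4.12*q - 4.8) + 2.20008)/(-1.03*q^2 + 2.4*q + 1.2)^3
(4) = (12*sin(v)^6 - 16*sin(v)^4 + 36*sin(v)^2 + 3*cos(v)^6)/((cos(v) - 2)^3*(cos(v) + 2)^3*cos(v)^3)
(5) = (2.5604*p^2 + 11.0374*p - 5.5256)/(2.9929*p^4 - 6.0896*p^3 + 2.89*p^2 + 0.2112*p + 0.0036)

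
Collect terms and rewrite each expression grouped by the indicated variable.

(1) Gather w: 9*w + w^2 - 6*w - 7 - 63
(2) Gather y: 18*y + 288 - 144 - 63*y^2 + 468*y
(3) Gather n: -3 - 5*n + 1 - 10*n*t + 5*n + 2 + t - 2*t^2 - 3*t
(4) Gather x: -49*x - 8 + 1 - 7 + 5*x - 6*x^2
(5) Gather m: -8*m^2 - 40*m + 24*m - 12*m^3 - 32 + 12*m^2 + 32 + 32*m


(1) = w^2 + 3*w - 70
(2) = -63*y^2 + 486*y + 144
(3) = -10*n*t - 2*t^2 - 2*t
(4) = -6*x^2 - 44*x - 14
(5) = -12*m^3 + 4*m^2 + 16*m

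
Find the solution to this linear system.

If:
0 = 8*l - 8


Then:
l = 1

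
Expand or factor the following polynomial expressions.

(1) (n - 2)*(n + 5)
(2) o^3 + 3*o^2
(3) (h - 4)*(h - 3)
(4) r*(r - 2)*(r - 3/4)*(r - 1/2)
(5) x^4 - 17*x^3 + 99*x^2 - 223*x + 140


(1) = n^2 + 3*n - 10
(2) = o^2*(o + 3)
(3) = h^2 - 7*h + 12
(4) = r^4 - 13*r^3/4 + 23*r^2/8 - 3*r/4
(5) = (x - 7)*(x - 5)*(x - 4)*(x - 1)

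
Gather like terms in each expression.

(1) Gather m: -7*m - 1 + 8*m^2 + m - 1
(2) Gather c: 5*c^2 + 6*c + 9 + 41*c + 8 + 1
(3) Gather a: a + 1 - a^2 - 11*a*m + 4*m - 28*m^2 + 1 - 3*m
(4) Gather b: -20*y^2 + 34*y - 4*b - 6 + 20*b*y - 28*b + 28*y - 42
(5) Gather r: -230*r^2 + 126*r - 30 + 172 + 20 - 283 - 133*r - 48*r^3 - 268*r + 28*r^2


(1) = 8*m^2 - 6*m - 2
(2) = 5*c^2 + 47*c + 18
(3) = -a^2 + a*(1 - 11*m) - 28*m^2 + m + 2
(4) = b*(20*y - 32) - 20*y^2 + 62*y - 48
(5) = -48*r^3 - 202*r^2 - 275*r - 121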